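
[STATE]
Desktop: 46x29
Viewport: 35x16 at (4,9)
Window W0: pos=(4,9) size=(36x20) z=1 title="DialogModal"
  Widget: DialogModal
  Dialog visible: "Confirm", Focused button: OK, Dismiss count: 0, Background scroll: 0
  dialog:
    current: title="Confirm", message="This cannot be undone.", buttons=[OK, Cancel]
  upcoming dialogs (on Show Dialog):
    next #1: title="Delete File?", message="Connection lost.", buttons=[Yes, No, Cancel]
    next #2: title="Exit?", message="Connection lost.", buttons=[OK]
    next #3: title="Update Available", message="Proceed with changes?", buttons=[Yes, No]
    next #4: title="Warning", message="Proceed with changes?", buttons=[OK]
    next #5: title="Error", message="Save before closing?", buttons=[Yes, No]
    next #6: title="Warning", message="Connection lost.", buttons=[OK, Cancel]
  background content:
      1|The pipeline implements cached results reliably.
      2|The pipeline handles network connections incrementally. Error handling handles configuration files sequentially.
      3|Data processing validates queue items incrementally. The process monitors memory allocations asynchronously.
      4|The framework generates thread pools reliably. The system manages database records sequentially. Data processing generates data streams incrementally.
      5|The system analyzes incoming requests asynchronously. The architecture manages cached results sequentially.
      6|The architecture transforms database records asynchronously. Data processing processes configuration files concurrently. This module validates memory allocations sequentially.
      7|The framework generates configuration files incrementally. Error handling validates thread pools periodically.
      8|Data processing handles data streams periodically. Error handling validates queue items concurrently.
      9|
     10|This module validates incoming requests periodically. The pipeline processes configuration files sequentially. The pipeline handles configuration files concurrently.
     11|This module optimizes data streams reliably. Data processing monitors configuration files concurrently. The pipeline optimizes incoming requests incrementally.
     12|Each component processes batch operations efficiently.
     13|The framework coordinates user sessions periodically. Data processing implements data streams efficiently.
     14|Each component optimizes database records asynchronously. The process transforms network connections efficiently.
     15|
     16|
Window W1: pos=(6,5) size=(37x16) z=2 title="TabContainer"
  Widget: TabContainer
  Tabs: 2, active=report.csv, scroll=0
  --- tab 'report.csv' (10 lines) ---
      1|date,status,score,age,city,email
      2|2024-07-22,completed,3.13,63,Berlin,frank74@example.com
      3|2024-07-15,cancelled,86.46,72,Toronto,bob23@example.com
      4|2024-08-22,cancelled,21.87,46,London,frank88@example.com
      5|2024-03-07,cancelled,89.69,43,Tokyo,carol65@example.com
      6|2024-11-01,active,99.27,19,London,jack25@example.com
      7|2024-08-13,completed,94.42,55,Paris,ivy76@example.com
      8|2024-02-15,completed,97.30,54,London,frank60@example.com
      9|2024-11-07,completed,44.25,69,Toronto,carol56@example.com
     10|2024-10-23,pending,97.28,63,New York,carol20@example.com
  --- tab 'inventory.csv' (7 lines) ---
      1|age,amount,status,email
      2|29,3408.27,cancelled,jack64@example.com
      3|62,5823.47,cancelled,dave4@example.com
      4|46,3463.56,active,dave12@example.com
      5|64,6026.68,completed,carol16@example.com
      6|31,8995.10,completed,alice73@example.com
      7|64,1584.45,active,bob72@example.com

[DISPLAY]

┏━┃────────────────────────────────
┃ ┃date,status,score,age,city,email
┠─┃2024-07-22,completed,3.13,63,Ber
┃T┃2024-07-15,cancelled,86.46,72,To
┃T┃2024-08-22,cancelled,21.87,46,Lo
┃D┃2024-03-07,cancelled,89.69,43,To
┃T┃2024-11-01,active,99.27,19,Londo
┃T┃2024-08-13,completed,94.42,55,Pa
┃T┃2024-02-15,completed,97.30,54,Lo
┃T┃2024-11-07,completed,44.25,69,To
┃D┃2024-10-23,pending,97.28,63,New 
┃ ┗━━━━━━━━━━━━━━━━━━━━━━━━━━━━━━━━
┃This└────────────────────────┘ req
┃This module optimizes data streams
┃Each component processes batch ope
┃The framework coordinates user ses


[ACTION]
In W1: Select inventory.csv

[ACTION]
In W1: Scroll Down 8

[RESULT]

┏━┃────────────────────────────────
┃ ┃64,1584.45,active,bob72@example.
┠─┃                                
┃T┃                                
┃T┃                                
┃D┃                                
┃T┃                                
┃T┃                                
┃T┃                                
┃T┃                                
┃D┃                                
┃ ┗━━━━━━━━━━━━━━━━━━━━━━━━━━━━━━━━
┃This└────────────────────────┘ req
┃This module optimizes data streams
┃Each component processes batch ope
┃The framework coordinates user ses


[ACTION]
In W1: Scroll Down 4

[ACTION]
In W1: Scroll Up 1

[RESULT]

┏━┃────────────────────────────────
┃ ┃31,8995.10,completed,alice73@exa
┠─┃64,1584.45,active,bob72@example.
┃T┃                                
┃T┃                                
┃D┃                                
┃T┃                                
┃T┃                                
┃T┃                                
┃T┃                                
┃D┃                                
┃ ┗━━━━━━━━━━━━━━━━━━━━━━━━━━━━━━━━
┃This└────────────────────────┘ req
┃This module optimizes data streams
┃Each component processes batch ope
┃The framework coordinates user ses


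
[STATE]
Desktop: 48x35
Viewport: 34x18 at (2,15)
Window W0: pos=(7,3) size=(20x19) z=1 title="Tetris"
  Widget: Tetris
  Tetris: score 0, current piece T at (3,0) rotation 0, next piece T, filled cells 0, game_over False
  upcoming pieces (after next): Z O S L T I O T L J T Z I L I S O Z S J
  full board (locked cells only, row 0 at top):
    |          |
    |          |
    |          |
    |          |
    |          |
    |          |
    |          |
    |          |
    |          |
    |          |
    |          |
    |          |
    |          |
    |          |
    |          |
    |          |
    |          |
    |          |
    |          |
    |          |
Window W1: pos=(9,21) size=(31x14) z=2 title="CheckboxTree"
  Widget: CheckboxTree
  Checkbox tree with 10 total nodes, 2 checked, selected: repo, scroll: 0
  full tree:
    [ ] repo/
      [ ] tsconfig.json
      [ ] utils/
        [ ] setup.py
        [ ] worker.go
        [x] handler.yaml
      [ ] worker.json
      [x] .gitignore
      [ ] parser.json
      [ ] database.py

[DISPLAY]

     ┃                  ┃         
     ┃                  ┃         
     ┃                  ┃         
     ┃                  ┃         
     ┃                  ┃         
     ┃                  ┃         
     ┗━┏━━━━━━━━━━━━━━━━━━━━━━━━━━
       ┃ CheckboxTree             
       ┠──────────────────────────
       ┃>[-] repo/                
       ┃   [ ] tsconfig.json      
       ┃   [-] utils/             
       ┃     [ ] setup.py         
       ┃     [ ] worker.go        
       ┃     [x] handler.yaml     
       ┃   [ ] worker.json        
       ┃   [x] .gitignore         
       ┃   [ ] parser.json        


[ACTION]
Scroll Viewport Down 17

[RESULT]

     ┃                  ┃         
     ┃                  ┃         
     ┃                  ┃         
     ┃                  ┃         
     ┗━┏━━━━━━━━━━━━━━━━━━━━━━━━━━
       ┃ CheckboxTree             
       ┠──────────────────────────
       ┃>[-] repo/                
       ┃   [ ] tsconfig.json      
       ┃   [-] utils/             
       ┃     [ ] setup.py         
       ┃     [ ] worker.go        
       ┃     [x] handler.yaml     
       ┃   [ ] worker.json        
       ┃   [x] .gitignore         
       ┃   [ ] parser.json        
       ┃   [ ] database.py        
       ┗━━━━━━━━━━━━━━━━━━━━━━━━━━


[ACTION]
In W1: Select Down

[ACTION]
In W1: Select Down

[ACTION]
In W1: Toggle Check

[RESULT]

     ┃                  ┃         
     ┃                  ┃         
     ┃                  ┃         
     ┃                  ┃         
     ┗━┏━━━━━━━━━━━━━━━━━━━━━━━━━━
       ┃ CheckboxTree             
       ┠──────────────────────────
       ┃ [-] repo/                
       ┃   [ ] tsconfig.json      
       ┃>  [x] utils/             
       ┃     [x] setup.py         
       ┃     [x] worker.go        
       ┃     [x] handler.yaml     
       ┃   [ ] worker.json        
       ┃   [x] .gitignore         
       ┃   [ ] parser.json        
       ┃   [ ] database.py        
       ┗━━━━━━━━━━━━━━━━━━━━━━━━━━


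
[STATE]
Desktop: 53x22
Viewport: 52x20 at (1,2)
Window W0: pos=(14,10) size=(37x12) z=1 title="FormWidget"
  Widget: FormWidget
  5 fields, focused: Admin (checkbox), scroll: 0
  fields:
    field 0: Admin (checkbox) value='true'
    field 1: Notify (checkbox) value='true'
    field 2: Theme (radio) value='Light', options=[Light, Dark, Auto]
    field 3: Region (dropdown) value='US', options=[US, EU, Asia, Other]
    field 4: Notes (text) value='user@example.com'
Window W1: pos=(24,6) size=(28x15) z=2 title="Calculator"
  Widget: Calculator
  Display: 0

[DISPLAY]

                                                    
                                                    
                                                    
                                                    
                       ┏━━━━━━━━━━━━━━━━━━━━━━━━━━┓ 
                       ┃ Calculator               ┃ 
                       ┠──────────────────────────┨ 
                       ┃                         0┃ 
             ┏━━━━━━━━━┃┌───┬───┬───┬───┐         ┃ 
             ┃ FormWidg┃│ 7 │ 8 │ 9 │ ÷ │         ┃ 
             ┠─────────┃├───┼───┼───┼───┤         ┃ 
             ┃> Admin: ┃│ 4 │ 5 │ 6 │ × │         ┃ 
             ┃  Notify:┃├───┼───┼───┼───┤         ┃ 
             ┃  Theme: ┃│ 1 │ 2 │ 3 │ - │         ┃ 
             ┃  Region:┃├───┼───┼───┼───┤         ┃ 
             ┃  Notes: ┃│ 0 │ . │ = │ + │         ┃ 
             ┃         ┃├───┼───┼───┼───┤         ┃ 
             ┃         ┃│ C │ MC│ MR│ M+│         ┃ 
             ┃         ┗━━━━━━━━━━━━━━━━━━━━━━━━━━┛ 
             ┗━━━━━━━━━━━━━━━━━━━━━━━━━━━━━━━━━━━┛  


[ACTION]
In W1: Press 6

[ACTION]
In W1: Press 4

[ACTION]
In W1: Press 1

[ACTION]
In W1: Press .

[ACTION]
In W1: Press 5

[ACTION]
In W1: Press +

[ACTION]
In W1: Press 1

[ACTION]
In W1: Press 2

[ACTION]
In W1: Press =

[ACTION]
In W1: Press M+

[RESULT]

                                                    
                                                    
                                                    
                                                    
                       ┏━━━━━━━━━━━━━━━━━━━━━━━━━━┓ 
                       ┃ Calculator               ┃ 
                       ┠──────────────────────────┨ 
                       ┃                     653.5┃ 
             ┏━━━━━━━━━┃┌───┬───┬───┬───┐         ┃ 
             ┃ FormWidg┃│ 7 │ 8 │ 9 │ ÷ │         ┃ 
             ┠─────────┃├───┼───┼───┼───┤         ┃ 
             ┃> Admin: ┃│ 4 │ 5 │ 6 │ × │         ┃ 
             ┃  Notify:┃├───┼───┼───┼───┤         ┃ 
             ┃  Theme: ┃│ 1 │ 2 │ 3 │ - │         ┃ 
             ┃  Region:┃├───┼───┼───┼───┤         ┃ 
             ┃  Notes: ┃│ 0 │ . │ = │ + │         ┃ 
             ┃         ┃├───┼───┼───┼───┤         ┃ 
             ┃         ┃│ C │ MC│ MR│ M+│         ┃ 
             ┃         ┗━━━━━━━━━━━━━━━━━━━━━━━━━━┛ 
             ┗━━━━━━━━━━━━━━━━━━━━━━━━━━━━━━━━━━━┛  


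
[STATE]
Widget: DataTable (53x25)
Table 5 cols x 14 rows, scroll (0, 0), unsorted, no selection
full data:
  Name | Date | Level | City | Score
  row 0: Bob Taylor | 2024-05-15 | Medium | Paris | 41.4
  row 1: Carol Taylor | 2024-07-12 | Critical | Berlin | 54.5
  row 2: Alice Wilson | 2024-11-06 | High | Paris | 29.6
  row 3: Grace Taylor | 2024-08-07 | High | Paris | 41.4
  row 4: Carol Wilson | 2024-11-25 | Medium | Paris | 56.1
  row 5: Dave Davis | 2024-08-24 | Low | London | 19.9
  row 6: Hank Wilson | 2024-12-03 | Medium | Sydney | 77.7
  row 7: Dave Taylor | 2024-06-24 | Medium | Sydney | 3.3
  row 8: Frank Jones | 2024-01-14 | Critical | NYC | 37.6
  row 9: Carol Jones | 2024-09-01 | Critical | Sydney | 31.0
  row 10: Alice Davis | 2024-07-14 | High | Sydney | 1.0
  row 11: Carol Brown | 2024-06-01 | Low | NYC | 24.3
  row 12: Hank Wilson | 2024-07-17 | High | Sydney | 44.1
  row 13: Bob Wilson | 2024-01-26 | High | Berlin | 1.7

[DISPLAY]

Name        │Date      │Level   │City  │Score        
────────────┼──────────┼────────┼──────┼─────        
Bob Taylor  │2024-05-15│Medium  │Paris │41.4         
Carol Taylor│2024-07-12│Critical│Berlin│54.5         
Alice Wilson│2024-11-06│High    │Paris │29.6         
Grace Taylor│2024-08-07│High    │Paris │41.4         
Carol Wilson│2024-11-25│Medium  │Paris │56.1         
Dave Davis  │2024-08-24│Low     │London│19.9         
Hank Wilson │2024-12-03│Medium  │Sydney│77.7         
Dave Taylor │2024-06-24│Medium  │Sydney│3.3          
Frank Jones │2024-01-14│Critical│NYC   │37.6         
Carol Jones │2024-09-01│Critical│Sydney│31.0         
Alice Davis │2024-07-14│High    │Sydney│1.0          
Carol Brown │2024-06-01│Low     │NYC   │24.3         
Hank Wilson │2024-07-17│High    │Sydney│44.1         
Bob Wilson  │2024-01-26│High    │Berlin│1.7          
                                                     
                                                     
                                                     
                                                     
                                                     
                                                     
                                                     
                                                     
                                                     


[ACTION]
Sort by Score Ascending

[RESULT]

Name        │Date      │Level   │City  │Scor▲        
────────────┼──────────┼────────┼──────┼─────        
Alice Davis │2024-07-14│High    │Sydney│1.0          
Bob Wilson  │2024-01-26│High    │Berlin│1.7          
Dave Taylor │2024-06-24│Medium  │Sydney│3.3          
Dave Davis  │2024-08-24│Low     │London│19.9         
Carol Brown │2024-06-01│Low     │NYC   │24.3         
Alice Wilson│2024-11-06│High    │Paris │29.6         
Carol Jones │2024-09-01│Critical│Sydney│31.0         
Frank Jones │2024-01-14│Critical│NYC   │37.6         
Bob Taylor  │2024-05-15│Medium  │Paris │41.4         
Grace Taylor│2024-08-07│High    │Paris │41.4         
Hank Wilson │2024-07-17│High    │Sydney│44.1         
Carol Taylor│2024-07-12│Critical│Berlin│54.5         
Carol Wilson│2024-11-25│Medium  │Paris │56.1         
Hank Wilson │2024-12-03│Medium  │Sydney│77.7         
                                                     
                                                     
                                                     
                                                     
                                                     
                                                     
                                                     
                                                     
                                                     


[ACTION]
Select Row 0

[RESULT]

Name        │Date      │Level   │City  │Scor▲        
────────────┼──────────┼────────┼──────┼─────        
>lice Davis │2024-07-14│High    │Sydney│1.0          
Bob Wilson  │2024-01-26│High    │Berlin│1.7          
Dave Taylor │2024-06-24│Medium  │Sydney│3.3          
Dave Davis  │2024-08-24│Low     │London│19.9         
Carol Brown │2024-06-01│Low     │NYC   │24.3         
Alice Wilson│2024-11-06│High    │Paris │29.6         
Carol Jones │2024-09-01│Critical│Sydney│31.0         
Frank Jones │2024-01-14│Critical│NYC   │37.6         
Bob Taylor  │2024-05-15│Medium  │Paris │41.4         
Grace Taylor│2024-08-07│High    │Paris │41.4         
Hank Wilson │2024-07-17│High    │Sydney│44.1         
Carol Taylor│2024-07-12│Critical│Berlin│54.5         
Carol Wilson│2024-11-25│Medium  │Paris │56.1         
Hank Wilson │2024-12-03│Medium  │Sydney│77.7         
                                                     
                                                     
                                                     
                                                     
                                                     
                                                     
                                                     
                                                     
                                                     


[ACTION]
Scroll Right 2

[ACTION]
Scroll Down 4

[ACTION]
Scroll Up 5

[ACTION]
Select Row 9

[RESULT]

Name        │Date      │Level   │City  │Scor▲        
────────────┼──────────┼────────┼──────┼─────        
Alice Davis │2024-07-14│High    │Sydney│1.0          
Bob Wilson  │2024-01-26│High    │Berlin│1.7          
Dave Taylor │2024-06-24│Medium  │Sydney│3.3          
Dave Davis  │2024-08-24│Low     │London│19.9         
Carol Brown │2024-06-01│Low     │NYC   │24.3         
Alice Wilson│2024-11-06│High    │Paris │29.6         
Carol Jones │2024-09-01│Critical│Sydney│31.0         
Frank Jones │2024-01-14│Critical│NYC   │37.6         
Bob Taylor  │2024-05-15│Medium  │Paris │41.4         
>race Taylor│2024-08-07│High    │Paris │41.4         
Hank Wilson │2024-07-17│High    │Sydney│44.1         
Carol Taylor│2024-07-12│Critical│Berlin│54.5         
Carol Wilson│2024-11-25│Medium  │Paris │56.1         
Hank Wilson │2024-12-03│Medium  │Sydney│77.7         
                                                     
                                                     
                                                     
                                                     
                                                     
                                                     
                                                     
                                                     
                                                     


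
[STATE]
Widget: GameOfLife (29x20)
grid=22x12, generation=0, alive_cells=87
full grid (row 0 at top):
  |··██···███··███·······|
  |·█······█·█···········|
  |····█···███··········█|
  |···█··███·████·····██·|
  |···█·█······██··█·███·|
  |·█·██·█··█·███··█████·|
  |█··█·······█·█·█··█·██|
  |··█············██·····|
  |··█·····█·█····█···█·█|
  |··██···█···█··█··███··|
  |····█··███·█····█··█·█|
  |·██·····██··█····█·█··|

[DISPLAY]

Gen: 0                       
··██···███··███·······       
·█······█·█···········       
····█···███··········█       
···█··███·████·····██·       
···█·█······██··█·███·       
·█·██·█··█·███··█████·       
█··█·······█·█·█··█·██       
··█············██·····       
··█·····█·█····█···█·█       
··██···█···█··█··███··       
····█··███·█····█··█·█       
·██·····██··█····█·█··       
                             
                             
                             
                             
                             
                             
                             


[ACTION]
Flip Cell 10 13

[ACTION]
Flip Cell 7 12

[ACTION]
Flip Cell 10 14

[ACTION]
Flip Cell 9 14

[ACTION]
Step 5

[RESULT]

Gen: 5                       
·············█········       
·············█········       
···········███········       
··█·█··········██·····       
·█··█·····█··█···█····       
··█·█·······███··█····       
···················██·       
···············███·█··       
········██··█·█····██·       
·······█·█··█····█·██·       
·······█····███···███·       
········███···········       
                             
                             
                             
                             
                             
                             
                             


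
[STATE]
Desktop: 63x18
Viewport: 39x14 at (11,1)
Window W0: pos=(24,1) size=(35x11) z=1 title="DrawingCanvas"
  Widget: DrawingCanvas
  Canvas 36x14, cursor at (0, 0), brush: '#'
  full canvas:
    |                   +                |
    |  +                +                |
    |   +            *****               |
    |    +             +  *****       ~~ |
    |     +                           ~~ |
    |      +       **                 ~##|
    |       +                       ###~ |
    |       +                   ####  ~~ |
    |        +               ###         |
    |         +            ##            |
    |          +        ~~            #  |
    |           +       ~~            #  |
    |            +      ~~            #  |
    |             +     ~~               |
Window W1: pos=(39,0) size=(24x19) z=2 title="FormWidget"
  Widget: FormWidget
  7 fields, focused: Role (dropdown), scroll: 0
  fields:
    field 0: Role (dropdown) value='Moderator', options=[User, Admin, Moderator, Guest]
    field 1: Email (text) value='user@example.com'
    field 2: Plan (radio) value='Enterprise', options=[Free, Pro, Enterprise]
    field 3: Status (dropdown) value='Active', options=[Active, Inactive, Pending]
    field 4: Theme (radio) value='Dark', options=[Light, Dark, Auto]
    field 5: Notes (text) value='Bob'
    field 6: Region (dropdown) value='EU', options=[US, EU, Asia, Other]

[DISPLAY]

             ┏━━━━━━━━━━━━━━┃ FormWidge
             ┃ DrawingCanvas┠──────────
             ┠──────────────┃> Role:   
             ┃+             ┃  Email:  
             ┃  +           ┃  Plan:   
             ┃   +          ┃  Status: 
             ┃    +         ┃  Theme:  
             ┃     +        ┃  Notes:  
             ┃      +       ┃  Region: 
             ┃       +      ┃          
             ┗━━━━━━━━━━━━━━┃          
                            ┃          
                            ┃          
                            ┃          


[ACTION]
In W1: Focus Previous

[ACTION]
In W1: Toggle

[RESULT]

             ┏━━━━━━━━━━━━━━┃ FormWidge
             ┃ DrawingCanvas┠──────────
             ┠──────────────┃  Role:   
             ┃+             ┃  Email:  
             ┃  +           ┃  Plan:   
             ┃   +          ┃  Status: 
             ┃    +         ┃  Theme:  
             ┃     +        ┃  Notes:  
             ┃      +       ┃> Region: 
             ┃       +      ┃          
             ┗━━━━━━━━━━━━━━┃          
                            ┃          
                            ┃          
                            ┃          


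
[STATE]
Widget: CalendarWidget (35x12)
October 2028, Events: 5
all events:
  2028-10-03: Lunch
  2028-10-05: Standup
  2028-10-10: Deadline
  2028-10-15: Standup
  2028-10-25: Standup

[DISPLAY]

            October 2028           
Mo Tu We Th Fr Sa Su               
                   1               
 2  3*  4  5*  6  7  8             
 9 10* 11 12 13 14 15*             
16 17 18 19 20 21 22               
23 24 25* 26 27 28 29              
30 31                              
                                   
                                   
                                   
                                   


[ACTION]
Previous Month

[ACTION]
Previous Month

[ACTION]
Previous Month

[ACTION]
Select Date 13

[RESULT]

             July 2028             
Mo Tu We Th Fr Sa Su               
                1  2               
 3  4  5  6  7  8  9               
10 11 12 [13] 14 15 16             
17 18 19 20 21 22 23               
24 25 26 27 28 29 30               
31                                 
                                   
                                   
                                   
                                   


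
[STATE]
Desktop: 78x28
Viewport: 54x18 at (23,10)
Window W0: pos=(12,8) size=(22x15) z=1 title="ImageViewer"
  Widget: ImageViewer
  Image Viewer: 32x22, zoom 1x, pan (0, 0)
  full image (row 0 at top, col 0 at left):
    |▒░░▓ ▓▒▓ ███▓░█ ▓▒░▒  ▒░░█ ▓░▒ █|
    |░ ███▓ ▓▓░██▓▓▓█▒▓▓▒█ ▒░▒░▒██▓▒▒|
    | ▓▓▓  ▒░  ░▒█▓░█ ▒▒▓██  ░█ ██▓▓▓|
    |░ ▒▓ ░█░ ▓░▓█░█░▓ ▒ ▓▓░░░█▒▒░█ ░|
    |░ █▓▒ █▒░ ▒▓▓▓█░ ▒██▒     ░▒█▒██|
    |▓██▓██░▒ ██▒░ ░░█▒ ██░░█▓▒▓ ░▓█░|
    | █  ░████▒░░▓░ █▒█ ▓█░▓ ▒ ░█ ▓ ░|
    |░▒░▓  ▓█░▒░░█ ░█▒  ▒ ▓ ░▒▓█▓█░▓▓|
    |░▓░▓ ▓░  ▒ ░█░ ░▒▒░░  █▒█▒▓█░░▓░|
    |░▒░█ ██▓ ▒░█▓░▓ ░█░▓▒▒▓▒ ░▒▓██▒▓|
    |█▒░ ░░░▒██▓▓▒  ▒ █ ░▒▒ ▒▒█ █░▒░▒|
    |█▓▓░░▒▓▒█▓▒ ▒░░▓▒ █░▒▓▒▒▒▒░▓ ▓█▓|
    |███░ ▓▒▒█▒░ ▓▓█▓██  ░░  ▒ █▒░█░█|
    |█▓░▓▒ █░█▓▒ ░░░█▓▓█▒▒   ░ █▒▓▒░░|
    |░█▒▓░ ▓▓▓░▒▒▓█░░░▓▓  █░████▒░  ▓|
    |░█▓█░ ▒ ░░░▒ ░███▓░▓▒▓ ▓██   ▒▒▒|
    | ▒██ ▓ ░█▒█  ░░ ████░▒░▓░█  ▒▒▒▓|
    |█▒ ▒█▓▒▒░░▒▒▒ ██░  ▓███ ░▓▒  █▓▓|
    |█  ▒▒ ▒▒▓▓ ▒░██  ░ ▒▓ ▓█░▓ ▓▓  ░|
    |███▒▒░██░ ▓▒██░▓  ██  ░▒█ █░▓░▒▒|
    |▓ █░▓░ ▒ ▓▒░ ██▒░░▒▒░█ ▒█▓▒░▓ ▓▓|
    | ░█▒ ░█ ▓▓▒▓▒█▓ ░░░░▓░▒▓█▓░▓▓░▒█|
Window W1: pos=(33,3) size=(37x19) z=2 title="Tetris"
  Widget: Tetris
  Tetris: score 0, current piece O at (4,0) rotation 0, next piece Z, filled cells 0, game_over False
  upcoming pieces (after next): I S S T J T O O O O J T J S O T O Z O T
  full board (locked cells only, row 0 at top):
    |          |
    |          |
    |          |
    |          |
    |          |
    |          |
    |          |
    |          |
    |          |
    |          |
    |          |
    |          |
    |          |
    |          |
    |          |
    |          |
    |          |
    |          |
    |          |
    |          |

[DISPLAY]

──────────┃          │                        ┃       
██▓░█ ▓▒░▒┃          │                        ┃       
██▓▓▓█▒▓▓▒┃          │Score:                  ┃       
░▒█▓░█ ▒▒▓┃          │0                       ┃       
░▓█░█░▓ ▒ ┃          │                        ┃       
▒▓▓▓█░ ▒██┃          │                        ┃       
█▒░ ░░█▒ █┃          │                        ┃       
░░▓░ █▒█ ▓┃          │                        ┃       
░░█ ░█▒  ▒┃          │                        ┃       
 ░█░ ░▒▒░░┃          │                        ┃       
░█▓░▓ ░█░▓┃          │                        ┃       
▓▓▒  ▒ █ ░┗━━━━━━━━━━━━━━━━━━━━━━━━━━━━━━━━━━━┛       
━━━━━━━━━━┛                                           
                                                      
                                                      
                                                      
                                                      
                                                      


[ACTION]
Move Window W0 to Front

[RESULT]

──────────┨          │                        ┃       
██▓░█ ▓▒░▒┃          │                        ┃       
██▓▓▓█▒▓▓▒┃          │Score:                  ┃       
░▒█▓░█ ▒▒▓┃          │0                       ┃       
░▓█░█░▓ ▒ ┃          │                        ┃       
▒▓▓▓█░ ▒██┃          │                        ┃       
█▒░ ░░█▒ █┃          │                        ┃       
░░▓░ █▒█ ▓┃          │                        ┃       
░░█ ░█▒  ▒┃          │                        ┃       
 ░█░ ░▒▒░░┃          │                        ┃       
░█▓░▓ ░█░▓┃          │                        ┃       
▓▓▒  ▒ █ ░┃━━━━━━━━━━━━━━━━━━━━━━━━━━━━━━━━━━━┛       
━━━━━━━━━━┛                                           
                                                      
                                                      
                                                      
                                                      
                                                      


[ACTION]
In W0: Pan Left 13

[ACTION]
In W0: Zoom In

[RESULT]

──────────┨          │                        ┃       
▓▓▒▒▓▓  ██┃          │                        ┃       
▓▓▒▒▓▓  ██┃          │Score:                  ┃       
▓▓  ▓▓▓▓░░┃          │0                       ┃       
▓▓  ▓▓▓▓░░┃          │                        ┃       
  ▒▒░░    ┃          │                        ┃       
  ▒▒░░    ┃          │                        ┃       
░░██░░  ▓▓┃          │                        ┃       
░░██░░  ▓▓┃          │                        ┃       
  ██▒▒░░  ┃          │                        ┃       
  ██▒▒░░  ┃          │                        ┃       
██░░▒▒  ██┃━━━━━━━━━━━━━━━━━━━━━━━━━━━━━━━━━━━┛       
━━━━━━━━━━┛                                           
                                                      
                                                      
                                                      
                                                      
                                                      


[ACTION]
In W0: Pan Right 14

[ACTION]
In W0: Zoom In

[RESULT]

──────────┨          │                        ┃       
   ███████┃          │                        ┃       
   ███████┃          │Score:                  ┃       
   ███████┃          │0                       ┃       
▓▓▓░░░████┃          │                        ┃       
▓▓▓░░░████┃          │                        ┃       
▓▓▓░░░████┃          │                        ┃       
      ░░░▒┃          │                        ┃       
      ░░░▒┃          │                        ┃       
      ░░░▒┃          │                        ┃       
   ▓▓▓░░░▓┃          │                        ┃       
   ▓▓▓░░░▓┃━━━━━━━━━━━━━━━━━━━━━━━━━━━━━━━━━━━┛       
━━━━━━━━━━┛                                           
                                                      
                                                      
                                                      
                                                      
                                                      


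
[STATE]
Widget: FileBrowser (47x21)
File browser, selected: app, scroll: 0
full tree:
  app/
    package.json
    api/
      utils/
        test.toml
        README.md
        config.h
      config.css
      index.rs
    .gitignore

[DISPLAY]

> [-] app/                                     
    package.json                               
    [+] api/                                   
    .gitignore                                 
                                               
                                               
                                               
                                               
                                               
                                               
                                               
                                               
                                               
                                               
                                               
                                               
                                               
                                               
                                               
                                               
                                               


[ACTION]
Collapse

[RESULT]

> [+] app/                                     
                                               
                                               
                                               
                                               
                                               
                                               
                                               
                                               
                                               
                                               
                                               
                                               
                                               
                                               
                                               
                                               
                                               
                                               
                                               
                                               


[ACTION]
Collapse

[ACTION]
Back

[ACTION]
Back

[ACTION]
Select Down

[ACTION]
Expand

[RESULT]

> [-] app/                                     
    package.json                               
    [+] api/                                   
    .gitignore                                 
                                               
                                               
                                               
                                               
                                               
                                               
                                               
                                               
                                               
                                               
                                               
                                               
                                               
                                               
                                               
                                               
                                               


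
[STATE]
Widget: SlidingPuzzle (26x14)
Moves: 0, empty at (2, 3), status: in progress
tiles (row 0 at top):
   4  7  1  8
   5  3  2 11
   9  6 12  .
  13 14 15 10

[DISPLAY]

┌────┬────┬────┬────┐     
│  4 │  7 │  1 │  8 │     
├────┼────┼────┼────┤     
│  5 │  3 │  2 │ 11 │     
├────┼────┼────┼────┤     
│  9 │  6 │ 12 │    │     
├────┼────┼────┼────┤     
│ 13 │ 14 │ 15 │ 10 │     
└────┴────┴────┴────┘     
Moves: 0                  
                          
                          
                          
                          


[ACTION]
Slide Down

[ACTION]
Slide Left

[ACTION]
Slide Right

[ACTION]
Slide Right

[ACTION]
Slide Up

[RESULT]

┌────┬────┬────┬────┐     
│  4 │  7 │  1 │  8 │     
├────┼────┼────┼────┤     
│  5 │  6 │  3 │  2 │     
├────┼────┼────┼────┤     
│  9 │    │ 12 │ 11 │     
├────┼────┼────┼────┤     
│ 13 │ 14 │ 15 │ 10 │     
└────┴────┴────┴────┘     
Moves: 4                  
                          
                          
                          
                          
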